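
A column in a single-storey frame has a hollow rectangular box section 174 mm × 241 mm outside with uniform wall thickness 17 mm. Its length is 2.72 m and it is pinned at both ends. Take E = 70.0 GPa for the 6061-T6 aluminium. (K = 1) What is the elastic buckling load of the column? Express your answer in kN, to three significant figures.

Inner dimensions: h_i = 241 − 2×17 = 207.0 mm, b_i = 174 − 2×17 = 140.0 mm
Weak-axis I_min = (h_o·b_o³ − h_i·b_i³)/12 with b_o = 174, b_i = 140.0 mm (shorter outer/inner sides).
I_min = (241×174³ − 207.0×140.0³)/12 = 5.847×10^7 mm⁴
I = 5.847×10^7 mm⁴ = 5.847×10^-5 m⁴
Effective length L_e = K·L = 1 × 2.72 = 2.720 m
P_cr = π²EI / L_e² = π² × 70.0×10⁹ × 5.847×10^-5 / 2.720² = 5.460×10^6 N

P_cr ≈ 5460 kN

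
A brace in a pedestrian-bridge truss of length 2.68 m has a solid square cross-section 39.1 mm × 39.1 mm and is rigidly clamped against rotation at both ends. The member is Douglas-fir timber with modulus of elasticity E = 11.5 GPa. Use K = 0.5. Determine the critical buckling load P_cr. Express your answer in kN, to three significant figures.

I = a⁴/12 = 39.1⁴/12 = 1.948×10^5 mm⁴
I = 1.948×10^5 mm⁴ = 1.948×10^-7 m⁴
Effective length L_e = K·L = 0.5 × 2.68 = 1.340 m
P_cr = π²EI / L_e² = π² × 11.5×10⁹ × 1.948×10^-7 / 1.340² = 1.231×10^4 N

P_cr ≈ 12.3 kN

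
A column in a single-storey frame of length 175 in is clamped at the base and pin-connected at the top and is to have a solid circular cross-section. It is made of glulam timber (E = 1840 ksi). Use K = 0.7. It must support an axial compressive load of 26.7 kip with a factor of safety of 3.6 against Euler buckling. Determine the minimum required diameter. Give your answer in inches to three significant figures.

d ≈ 6.34 in

Required P_cr = n·P = 3.6 × 26.7 = 96.12 kip
L_e = K·L = 0.7 × 175 = 122.5 in
Required I = P_cr·L_e²/(π²E) = 9.612×10^4 × 122.5² / (π² × 1.84×10^6) = 79.43 in⁴
Solid circle: I = πd⁴/64  ⇒  d = (64I/π)^(1/4) = (64×79.43/π)^(1/4) = 6.34 in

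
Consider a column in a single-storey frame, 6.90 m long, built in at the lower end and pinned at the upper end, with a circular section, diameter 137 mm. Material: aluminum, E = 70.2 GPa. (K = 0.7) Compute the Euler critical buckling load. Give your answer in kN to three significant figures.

P_cr ≈ 514 kN

I = πd⁴/64 = π×137⁴/64 = 1.729×10^7 mm⁴
I = 1.729×10^7 mm⁴ = 1.729×10^-5 m⁴
Effective length L_e = K·L = 0.7 × 6.90 = 4.830 m
P_cr = π²EI / L_e² = π² × 70.2×10⁹ × 1.729×10^-5 / 4.830² = 5.136×10^5 N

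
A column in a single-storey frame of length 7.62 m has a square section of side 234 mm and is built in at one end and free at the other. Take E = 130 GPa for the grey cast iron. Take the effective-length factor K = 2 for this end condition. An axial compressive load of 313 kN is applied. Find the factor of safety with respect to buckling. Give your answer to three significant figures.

I = a⁴/12 = 234⁴/12 = 2.499×10^8 mm⁴
I = 2.499×10^8 mm⁴ = 2.499×10^-4 m⁴
Effective length L_e = K·L = 2 × 7.62 = 15.24 m
P_cr = π²EI / L_e² = π² × 130×10⁹ × 2.499×10^-4 / 15.24² = 1.380×10^6 N
Factor of safety n = P_cr / P = 1380.2 / 313 = 4.41

n ≈ 4.41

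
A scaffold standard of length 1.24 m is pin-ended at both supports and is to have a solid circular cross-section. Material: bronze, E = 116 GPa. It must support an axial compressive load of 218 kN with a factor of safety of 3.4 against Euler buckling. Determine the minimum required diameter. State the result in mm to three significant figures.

d ≈ 67.1 mm

Required P_cr = n·P = 3.4 × 218 = 741.2 kN
L_e = K·L = 1 × 1.24 = 1.240 m
Required I = P_cr·L_e²/(π²E) = 7.412×10^5 × 1.240² / (π² × 1.16×10^11) = 9.955×10^-7 m⁴
I_req = 9.955×10^5 mm⁴
Solid circle: I = πd⁴/64  ⇒  d = (64I/π)^(1/4) = (64×9.955×10^5/π)^(1/4) = 67.1 mm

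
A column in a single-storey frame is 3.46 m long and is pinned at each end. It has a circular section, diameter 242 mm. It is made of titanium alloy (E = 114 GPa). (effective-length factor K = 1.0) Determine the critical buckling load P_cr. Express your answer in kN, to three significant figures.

I = πd⁴/64 = π×242⁴/64 = 1.684×10^8 mm⁴
I = 1.684×10^8 mm⁴ = 1.684×10^-4 m⁴
Effective length L_e = K·L = 1 × 3.46 = 3.460 m
P_cr = π²EI / L_e² = π² × 114×10⁹ × 1.684×10^-4 / 3.460² = 1.582×10^7 N

P_cr ≈ 15800 kN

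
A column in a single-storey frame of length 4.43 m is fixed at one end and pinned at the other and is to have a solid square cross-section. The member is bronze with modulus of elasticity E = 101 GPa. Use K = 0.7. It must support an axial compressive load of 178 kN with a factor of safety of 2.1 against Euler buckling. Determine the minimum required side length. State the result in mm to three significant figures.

Required P_cr = n·P = 2.1 × 178 = 373.8 kN
L_e = K·L = 0.7 × 4.43 = 3.101 m
Required I = P_cr·L_e²/(π²E) = 3.738×10^5 × 3.101² / (π² × 1.01×10^11) = 3.606×10^-6 m⁴
I_req = 3.606×10^6 mm⁴
Solid square: I = a⁴/12  ⇒  a = (12I)^(1/4) = (12×3.606×10^6)^(1/4) = 81.1 mm

a ≈ 81.1 mm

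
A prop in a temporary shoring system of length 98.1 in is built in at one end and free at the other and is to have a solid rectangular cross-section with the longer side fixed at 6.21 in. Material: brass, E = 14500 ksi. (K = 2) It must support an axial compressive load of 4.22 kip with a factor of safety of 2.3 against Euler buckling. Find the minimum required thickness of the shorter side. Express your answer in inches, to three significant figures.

b ≈ 1.72 in

Required P_cr = n·P = 2.3 × 4.22 = 9.706 kip
L_e = K·L = 2 × 98.1 = 196.2 in
Required I = P_cr·L_e²/(π²E) = 9.706×10^3 × 196.2² / (π² × 1.45×10^7) = 2.611 in⁴
Rectangle, weak axis: I_min = h·b³/12 with h = 6.21 in fixed  ⇒  b = (12I/h)^(1/3) = 1.72 in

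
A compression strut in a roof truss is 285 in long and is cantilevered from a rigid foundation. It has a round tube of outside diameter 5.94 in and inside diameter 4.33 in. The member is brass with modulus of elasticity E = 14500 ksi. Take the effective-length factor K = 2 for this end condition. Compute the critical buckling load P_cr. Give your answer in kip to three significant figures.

P_cr ≈ 19.3 kip

d_o = 5.94 in, d_i = 4.33 in
I = π(d_o⁴ − d_i⁴)/64 = π(5.94⁴ − 4.330⁴)/64 = 43.86 in⁴
Effective length L_e = K·L = 2 × 285 = 570.0 in
P_cr = π²EI / L_e² = π² × 14500×10³ × 43.86 / 570.0² = 1.932×10^4 lb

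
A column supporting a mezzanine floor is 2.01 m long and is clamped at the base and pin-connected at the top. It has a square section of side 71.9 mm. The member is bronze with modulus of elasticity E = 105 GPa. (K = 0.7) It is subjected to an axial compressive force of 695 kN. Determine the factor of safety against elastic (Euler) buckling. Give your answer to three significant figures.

n ≈ 1.68

I = a⁴/12 = 71.9⁴/12 = 2.227×10^6 mm⁴
I = 2.227×10^6 mm⁴ = 2.227×10^-6 m⁴
Effective length L_e = K·L = 0.7 × 2.01 = 1.407 m
P_cr = π²EI / L_e² = π² × 105×10⁹ × 2.227×10^-6 / 1.407² = 1.166×10^6 N
Factor of safety n = P_cr / P = 1165.8 / 695 = 1.68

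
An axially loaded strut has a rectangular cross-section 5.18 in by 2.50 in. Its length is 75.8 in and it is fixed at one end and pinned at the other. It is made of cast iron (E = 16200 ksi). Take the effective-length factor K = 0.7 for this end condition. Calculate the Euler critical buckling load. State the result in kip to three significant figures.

P_cr ≈ 383 kip

Buckling occurs about the weak axis: I_min = h·b³/12 with b = 2.50 in (the shorter side).
I_min = 5.18×2.50³/12 = 6.745 in⁴
Effective length L_e = K·L = 0.7 × 75.8 = 53.06 in
P_cr = π²EI / L_e² = π² × 16200×10³ × 6.745 / 53.06² = 3.830×10^5 lb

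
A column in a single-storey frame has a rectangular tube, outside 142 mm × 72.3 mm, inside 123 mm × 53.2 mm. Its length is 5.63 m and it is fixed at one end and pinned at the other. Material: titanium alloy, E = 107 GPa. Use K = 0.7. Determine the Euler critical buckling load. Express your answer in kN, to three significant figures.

Weak-axis I_min = (h_o·b_o³ − h_i·b_i³)/12 with b_o = 72.3, b_i = 53.20 mm (shorter outer/inner sides).
I_min = (142×72.3³ − 123.0×53.20³)/12 = 2.929×10^6 mm⁴
I = 2.929×10^6 mm⁴ = 2.929×10^-6 m⁴
Effective length L_e = K·L = 0.7 × 5.63 = 3.941 m
P_cr = π²EI / L_e² = π² × 107×10⁹ × 2.929×10^-6 / 3.941² = 1.991×10^5 N

P_cr ≈ 199 kN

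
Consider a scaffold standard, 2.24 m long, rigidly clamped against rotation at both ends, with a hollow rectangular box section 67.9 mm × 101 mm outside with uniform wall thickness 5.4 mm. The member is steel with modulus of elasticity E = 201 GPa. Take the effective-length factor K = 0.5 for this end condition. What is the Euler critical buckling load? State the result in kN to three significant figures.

P_cr ≈ 1950 kN

Inner dimensions: h_i = 101 − 2×5.4 = 90.20 mm, b_i = 67.9 − 2×5.4 = 57.10 mm
Weak-axis I_min = (h_o·b_o³ − h_i·b_i³)/12 with b_o = 67.9, b_i = 57.10 mm (shorter outer/inner sides).
I_min = (101×67.9³ − 90.20×57.10³)/12 = 1.235×10^6 mm⁴
I = 1.235×10^6 mm⁴ = 1.235×10^-6 m⁴
Effective length L_e = K·L = 0.5 × 2.24 = 1.120 m
P_cr = π²EI / L_e² = π² × 201×10⁹ × 1.235×10^-6 / 1.120² = 1.954×10^6 N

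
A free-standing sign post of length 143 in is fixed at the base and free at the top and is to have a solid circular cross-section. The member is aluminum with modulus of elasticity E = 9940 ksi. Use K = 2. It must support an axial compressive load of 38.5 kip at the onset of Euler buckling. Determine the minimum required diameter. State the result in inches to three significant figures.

d ≈ 5.06 in

L_e = K·L = 2 × 143 = 286.0 in
Required I = P_cr·L_e²/(π²E) = 3.850×10^4 × 286.0² / (π² × 9.94×10^6) = 32.10 in⁴
Solid circle: I = πd⁴/64  ⇒  d = (64I/π)^(1/4) = (64×32.10/π)^(1/4) = 5.06 in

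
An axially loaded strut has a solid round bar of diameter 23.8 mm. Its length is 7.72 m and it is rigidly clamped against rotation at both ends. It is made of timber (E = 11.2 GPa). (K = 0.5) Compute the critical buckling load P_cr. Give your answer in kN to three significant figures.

P_cr ≈ 0.117 kN

I = πd⁴/64 = π×23.8⁴/64 = 1.575×10^4 mm⁴
I = 1.575×10^4 mm⁴ = 1.575×10^-8 m⁴
Effective length L_e = K·L = 0.5 × 7.72 = 3.860 m
P_cr = π²EI / L_e² = π² × 11.2×10⁹ × 1.575×10^-8 / 3.860² = 116.8 N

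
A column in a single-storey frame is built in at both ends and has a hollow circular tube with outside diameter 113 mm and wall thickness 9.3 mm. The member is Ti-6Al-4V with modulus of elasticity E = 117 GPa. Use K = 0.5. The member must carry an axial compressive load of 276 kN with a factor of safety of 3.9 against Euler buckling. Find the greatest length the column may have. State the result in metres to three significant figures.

Inner diameter d_i = 113 − 2×9.3 = 94.40 mm
I = π(d_o⁴ − d_i⁴)/64 = π(113⁴ − 94.40⁴)/64 = 4.105×10^6 mm⁴
I = 4.105×10^-6 m⁴
Required critical load P_cr = n·P = 3.9 × 276 = 1076 kN = 1.076×10^6 N
From P_cr = π²EI/(K·L)²:  L = (1/K)·√(π²EI/P_cr) = (1/0.5)·√(π²×1.17×10^11×4.105×10^-6/1.076×10^6)
L = 4.20 m

L_max ≈ 4.20 m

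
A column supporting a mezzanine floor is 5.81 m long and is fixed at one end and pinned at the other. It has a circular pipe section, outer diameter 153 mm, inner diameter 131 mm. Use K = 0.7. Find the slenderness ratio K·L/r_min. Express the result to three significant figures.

d_o = 153 mm, d_i = 131 mm
I = π(d_o⁴ − d_i⁴)/64 = π(153⁴ − 131.0⁴)/64 = 1.244×10^7 mm⁴
A = 4.907×10^3 mm²;  r_min = √(I/A) = √(1.244×10^7/4.907×10^3) = 50.35 mm
L_e = K·L = 0.7 × 5.81 m = 4.067 m = 4067.0 mm
λ = L_e / r_min = 4067.0 / 50.35 = 80.8

λ ≈ 80.8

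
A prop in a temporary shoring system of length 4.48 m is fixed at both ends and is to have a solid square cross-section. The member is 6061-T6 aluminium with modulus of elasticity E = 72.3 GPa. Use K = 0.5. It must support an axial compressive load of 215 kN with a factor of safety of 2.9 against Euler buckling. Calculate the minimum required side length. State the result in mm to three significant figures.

Required P_cr = n·P = 2.9 × 215 = 623.5 kN
L_e = K·L = 0.5 × 4.48 = 2.240 m
Required I = P_cr·L_e²/(π²E) = 6.235×10^5 × 2.240² / (π² × 7.23×10^10) = 4.384×10^-6 m⁴
I_req = 4.384×10^6 mm⁴
Solid square: I = a⁴/12  ⇒  a = (12I)^(1/4) = (12×4.384×10^6)^(1/4) = 85.2 mm

a ≈ 85.2 mm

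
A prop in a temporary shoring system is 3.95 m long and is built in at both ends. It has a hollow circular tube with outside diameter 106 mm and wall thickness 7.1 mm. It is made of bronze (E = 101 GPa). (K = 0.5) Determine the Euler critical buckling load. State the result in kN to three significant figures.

P_cr ≈ 693 kN

Inner diameter d_i = 106 − 2×7.1 = 91.80 mm
I = π(d_o⁴ − d_i⁴)/64 = π(106⁴ − 91.80⁴)/64 = 2.711×10^6 mm⁴
I = 2.711×10^6 mm⁴ = 2.711×10^-6 m⁴
Effective length L_e = K·L = 0.5 × 3.95 = 1.975 m
P_cr = π²EI / L_e² = π² × 101×10⁹ × 2.711×10^-6 / 1.975² = 6.928×10^5 N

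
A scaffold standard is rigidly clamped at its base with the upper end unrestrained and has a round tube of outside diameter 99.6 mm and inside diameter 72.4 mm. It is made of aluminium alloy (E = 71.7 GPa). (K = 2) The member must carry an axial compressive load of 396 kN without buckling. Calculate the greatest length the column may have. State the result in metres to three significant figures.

L_max ≈ 1.25 m

d_o = 99.6 mm, d_i = 72.4 mm
I = π(d_o⁴ − d_i⁴)/64 = π(99.6⁴ − 72.40⁴)/64 = 3.482×10^6 mm⁴
I = 3.482×10^-6 m⁴
At the buckling limit P_cr = P = 3.960×10^5 N
From P_cr = π²EI/(K·L)²:  L = (1/K)·√(π²EI/P_cr) = (1/2)·√(π²×7.17×10^10×3.482×10^-6/3.960×10^5)
L = 1.25 m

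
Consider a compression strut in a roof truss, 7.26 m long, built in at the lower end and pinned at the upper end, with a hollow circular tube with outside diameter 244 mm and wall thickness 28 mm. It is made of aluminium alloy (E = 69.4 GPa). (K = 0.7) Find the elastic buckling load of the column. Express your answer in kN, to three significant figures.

P_cr ≈ 2990 kN

Inner diameter d_i = 244 − 2×28 = 188.0 mm
I = π(d_o⁴ − d_i⁴)/64 = π(244⁴ − 188.0⁴)/64 = 1.127×10^8 mm⁴
I = 1.127×10^8 mm⁴ = 1.127×10^-4 m⁴
Effective length L_e = K·L = 0.7 × 7.26 = 5.082 m
P_cr = π²EI / L_e² = π² × 69.4×10⁹ × 1.127×10^-4 / 5.082² = 2.988×10^6 N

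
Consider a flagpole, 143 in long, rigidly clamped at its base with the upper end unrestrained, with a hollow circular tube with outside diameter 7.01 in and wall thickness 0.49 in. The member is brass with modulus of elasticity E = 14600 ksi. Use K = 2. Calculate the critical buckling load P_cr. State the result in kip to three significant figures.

Inner diameter d_i = 7.01 − 2×0.49 = 6.030 in
I = π(d_o⁴ − d_i⁴)/64 = π(7.01⁴ − 6.030⁴)/64 = 53.63 in⁴
Effective length L_e = K·L = 2 × 143 = 286.0 in
P_cr = π²EI / L_e² = π² × 14600×10³ × 53.63 / 286.0² = 9.449×10^4 lb

P_cr ≈ 94.5 kip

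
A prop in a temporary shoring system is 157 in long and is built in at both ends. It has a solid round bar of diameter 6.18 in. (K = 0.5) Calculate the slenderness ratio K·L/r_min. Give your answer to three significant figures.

λ ≈ 50.8

For a solid circle r = d/4 = 6.18/4 = 1.545 in
L_e = K·L = 0.5 × 157 = 78.50 in
λ = L_e / r_min = 78.500 / 1.545 = 50.8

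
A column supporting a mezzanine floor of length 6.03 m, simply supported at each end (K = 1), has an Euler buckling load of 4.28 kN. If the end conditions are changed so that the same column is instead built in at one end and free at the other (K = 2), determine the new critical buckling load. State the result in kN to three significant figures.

P_cr ≈ 1.07 kN

P_cr ∝ 1/K², so P_cr,new = P_cr,old × (K_old/K_new)² = 4.28 × (1/2)²
= 4.28 × 0.2500 = 1.07 kN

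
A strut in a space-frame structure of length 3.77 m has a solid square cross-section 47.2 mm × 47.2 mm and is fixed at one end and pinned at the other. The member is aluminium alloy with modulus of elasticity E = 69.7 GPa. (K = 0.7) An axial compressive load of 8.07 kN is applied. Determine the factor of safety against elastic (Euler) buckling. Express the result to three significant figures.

n ≈ 5.06

I = a⁴/12 = 47.2⁴/12 = 4.136×10^5 mm⁴
I = 4.136×10^5 mm⁴ = 4.136×10^-7 m⁴
Effective length L_e = K·L = 0.7 × 3.77 = 2.639 m
P_cr = π²EI / L_e² = π² × 69.7×10⁹ × 4.136×10^-7 / 2.639² = 4.085×10^4 N
Factor of safety n = P_cr / P = 40.855 / 8.07 = 5.06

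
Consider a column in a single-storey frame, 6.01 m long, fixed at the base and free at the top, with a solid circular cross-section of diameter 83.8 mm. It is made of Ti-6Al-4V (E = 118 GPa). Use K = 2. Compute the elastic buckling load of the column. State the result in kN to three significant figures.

I = πd⁴/64 = π×83.8⁴/64 = 2.421×10^6 mm⁴
I = 2.421×10^6 mm⁴ = 2.421×10^-6 m⁴
Effective length L_e = K·L = 2 × 6.01 = 12.02 m
P_cr = π²EI / L_e² = π² × 118×10⁹ × 2.421×10^-6 / 12.02² = 1.951×10^4 N

P_cr ≈ 19.5 kN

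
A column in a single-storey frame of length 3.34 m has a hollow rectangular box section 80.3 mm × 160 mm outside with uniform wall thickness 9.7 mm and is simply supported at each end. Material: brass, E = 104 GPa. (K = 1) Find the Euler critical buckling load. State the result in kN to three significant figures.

P_cr ≈ 392 kN

Inner dimensions: h_i = 160 − 2×9.7 = 140.6 mm, b_i = 80.3 − 2×9.7 = 60.90 mm
Weak-axis I_min = (h_o·b_o³ − h_i·b_i³)/12 with b_o = 80.3, b_i = 60.90 mm (shorter outer/inner sides).
I_min = (160×80.3³ − 140.6×60.90³)/12 = 4.257×10^6 mm⁴
I = 4.257×10^6 mm⁴ = 4.257×10^-6 m⁴
Effective length L_e = K·L = 1 × 3.34 = 3.340 m
P_cr = π²EI / L_e² = π² × 104×10⁹ × 4.257×10^-6 / 3.340² = 3.917×10^5 N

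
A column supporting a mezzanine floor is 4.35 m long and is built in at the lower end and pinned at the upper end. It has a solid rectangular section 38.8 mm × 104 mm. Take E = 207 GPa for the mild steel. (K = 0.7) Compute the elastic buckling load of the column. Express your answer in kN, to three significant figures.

Buckling occurs about the weak axis: I_min = h·b³/12 with b = 38.8 mm (the shorter side).
I_min = 104×38.8³/12 = 5.062×10^5 mm⁴
I = 5.062×10^5 mm⁴ = 5.062×10^-7 m⁴
Effective length L_e = K·L = 0.7 × 4.35 = 3.045 m
P_cr = π²EI / L_e² = π² × 207×10⁹ × 5.062×10^-7 / 3.045² = 1.115×10^5 N

P_cr ≈ 112 kN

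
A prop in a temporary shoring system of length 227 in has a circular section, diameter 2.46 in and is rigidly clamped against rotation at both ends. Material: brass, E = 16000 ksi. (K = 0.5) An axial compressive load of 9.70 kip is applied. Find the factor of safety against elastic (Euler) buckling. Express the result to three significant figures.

I = πd⁴/64 = π×2.46⁴/64 = 1.798 in⁴
Effective length L_e = K·L = 0.5 × 227 = 113.5 in
P_cr = π²EI / L_e² = π² × 16000×10³ × 1.798 / 113.5² = 2.204×10^4 lb
Factor of safety n = P_cr / P = 22.036 / 9.70 = 2.27

n ≈ 2.27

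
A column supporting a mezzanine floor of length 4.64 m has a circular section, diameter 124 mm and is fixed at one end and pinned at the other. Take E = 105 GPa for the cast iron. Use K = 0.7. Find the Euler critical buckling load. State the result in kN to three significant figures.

I = πd⁴/64 = π×124⁴/64 = 1.161×10^7 mm⁴
I = 1.161×10^7 mm⁴ = 1.161×10^-5 m⁴
Effective length L_e = K·L = 0.7 × 4.64 = 3.248 m
P_cr = π²EI / L_e² = π² × 105×10⁹ × 1.161×10^-5 / 3.248² = 1.140×10^6 N

P_cr ≈ 1140 kN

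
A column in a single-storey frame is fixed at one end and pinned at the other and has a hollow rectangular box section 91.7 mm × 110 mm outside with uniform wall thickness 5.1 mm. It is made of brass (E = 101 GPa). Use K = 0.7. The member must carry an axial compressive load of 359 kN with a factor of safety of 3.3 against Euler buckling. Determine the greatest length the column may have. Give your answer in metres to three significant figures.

Inner dimensions: h_i = 110 − 2×5.1 = 99.80 mm, b_i = 91.7 − 2×5.1 = 81.50 mm
Weak-axis I_min = (h_o·b_o³ − h_i·b_i³)/12 with b_o = 91.7, b_i = 81.50 mm (shorter outer/inner sides).
I_min = (110×91.7³ − 99.80×81.50³)/12 = 2.566×10^6 mm⁴
I = 2.566×10^-6 m⁴
Required critical load P_cr = n·P = 3.3 × 359 = 1185 kN = 1.185×10^6 N
From P_cr = π²EI/(K·L)²:  L = (1/K)·√(π²EI/P_cr) = (1/0.7)·√(π²×1.01×10^11×2.566×10^-6/1.185×10^6)
L = 2.10 m

L_max ≈ 2.10 m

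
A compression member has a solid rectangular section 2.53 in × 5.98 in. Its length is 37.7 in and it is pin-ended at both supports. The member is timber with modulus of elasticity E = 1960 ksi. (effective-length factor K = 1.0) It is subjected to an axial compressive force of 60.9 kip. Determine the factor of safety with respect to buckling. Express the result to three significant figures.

n ≈ 1.80

Buckling occurs about the weak axis: I_min = h·b³/12 with b = 2.53 in (the shorter side).
I_min = 5.98×2.53³/12 = 8.070 in⁴
Effective length L_e = K·L = 1 × 37.7 = 37.70 in
P_cr = π²EI / L_e² = π² × 1960×10³ × 8.070 / 37.70² = 1.098×10^5 lb
Factor of safety n = P_cr / P = 109.84 / 60.9 = 1.80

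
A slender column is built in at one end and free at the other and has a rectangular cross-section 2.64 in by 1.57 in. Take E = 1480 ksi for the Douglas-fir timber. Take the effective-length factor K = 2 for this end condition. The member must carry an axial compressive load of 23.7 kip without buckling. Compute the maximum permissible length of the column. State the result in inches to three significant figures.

L_max ≈ 11.5 in

Buckling occurs about the weak axis: I_min = h·b³/12 with b = 1.57 in (the shorter side).
I_min = 2.64×1.57³/12 = 0.8514 in⁴
At the buckling limit P_cr = P = 2.370×10^4 lb
From P_cr = π²EI/(K·L)²:  L = (1/K)·√(π²EI/P_cr) = (1/2)·√(π²×1.48×10^6×0.8514/2.370×10^4)
L = 11.5 in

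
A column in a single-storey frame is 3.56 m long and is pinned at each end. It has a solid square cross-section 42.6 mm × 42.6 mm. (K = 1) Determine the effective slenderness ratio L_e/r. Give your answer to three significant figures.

λ ≈ 289

For a square r = a/√12 = 42.6/√12 = 12.30 mm
L_e = K·L = 1 × 3.56 m = 3.560 m = 3560.0 mm
λ = L_e / r_min = 3560.0 / 12.30 = 289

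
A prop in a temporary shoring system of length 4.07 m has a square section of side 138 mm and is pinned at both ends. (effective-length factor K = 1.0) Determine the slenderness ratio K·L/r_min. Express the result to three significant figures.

λ ≈ 102

For a square r = a/√12 = 138/√12 = 39.84 mm
L_e = K·L = 1 × 4.07 m = 4.070 m = 4070.0 mm
λ = L_e / r_min = 4070.0 / 39.84 = 102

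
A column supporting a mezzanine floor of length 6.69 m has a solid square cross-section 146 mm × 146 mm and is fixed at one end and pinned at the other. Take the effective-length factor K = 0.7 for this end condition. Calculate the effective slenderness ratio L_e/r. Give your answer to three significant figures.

λ ≈ 111

I = a⁴/12 = 146⁴/12 = 3.786×10^7 mm⁴
A = 2.132×10^4 mm²;  r_min = √(I/A) = √(3.786×10^7/2.132×10^4) = 42.15 mm
L_e = K·L = 0.7 × 6.69 m = 4.683 m = 4683.0 mm
λ = L_e / r_min = 4683.0 / 42.15 = 111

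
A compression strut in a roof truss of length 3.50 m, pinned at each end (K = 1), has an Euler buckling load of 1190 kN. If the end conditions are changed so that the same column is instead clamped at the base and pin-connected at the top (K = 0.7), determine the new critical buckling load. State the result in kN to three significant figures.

P_cr ≈ 2430 kN

P_cr ∝ 1/K², so P_cr,new = P_cr,old × (K_old/K_new)² = 1190 × (1/0.7)²
= 1190 × 2.041 = 2430 kN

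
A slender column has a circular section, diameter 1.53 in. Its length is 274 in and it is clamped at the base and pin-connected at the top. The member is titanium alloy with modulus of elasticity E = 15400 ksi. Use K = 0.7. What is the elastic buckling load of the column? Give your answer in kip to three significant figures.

P_cr ≈ 1.11 kip

I = πd⁴/64 = π×1.53⁴/64 = 0.2690 in⁴
Effective length L_e = K·L = 0.7 × 274 = 191.8 in
P_cr = π²EI / L_e² = π² × 15400×10³ × 0.2690 / 191.8² = 1.111×10^3 lb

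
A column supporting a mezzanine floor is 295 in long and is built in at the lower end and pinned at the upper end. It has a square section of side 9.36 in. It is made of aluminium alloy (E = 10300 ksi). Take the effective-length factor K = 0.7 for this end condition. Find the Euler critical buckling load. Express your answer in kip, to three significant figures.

P_cr ≈ 1520 kip

I = a⁴/12 = 9.36⁴/12 = 639.6 in⁴
Effective length L_e = K·L = 0.7 × 295 = 206.5 in
P_cr = π²EI / L_e² = π² × 10300×10³ × 639.6 / 206.5² = 1.525×10^6 lb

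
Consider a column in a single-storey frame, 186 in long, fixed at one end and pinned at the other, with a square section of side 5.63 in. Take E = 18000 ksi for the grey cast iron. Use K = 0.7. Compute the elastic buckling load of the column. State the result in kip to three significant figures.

P_cr ≈ 877 kip

I = a⁴/12 = 5.63⁴/12 = 83.72 in⁴
Effective length L_e = K·L = 0.7 × 186 = 130.2 in
P_cr = π²EI / L_e² = π² × 18000×10³ × 83.72 / 130.2² = 8.774×10^5 lb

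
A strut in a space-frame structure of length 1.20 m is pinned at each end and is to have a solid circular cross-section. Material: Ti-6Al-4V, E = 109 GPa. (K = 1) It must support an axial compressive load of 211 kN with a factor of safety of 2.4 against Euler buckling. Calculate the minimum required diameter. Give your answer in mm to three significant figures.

d ≈ 61.0 mm

Required P_cr = n·P = 2.4 × 211 = 506.4 kN
L_e = K·L = 1 × 1.20 = 1.200 m
Required I = P_cr·L_e²/(π²E) = 5.064×10^5 × 1.200² / (π² × 1.09×10^11) = 6.778×10^-7 m⁴
I_req = 6.778×10^5 mm⁴
Solid circle: I = πd⁴/64  ⇒  d = (64I/π)^(1/4) = (64×6.778×10^5/π)^(1/4) = 61.0 mm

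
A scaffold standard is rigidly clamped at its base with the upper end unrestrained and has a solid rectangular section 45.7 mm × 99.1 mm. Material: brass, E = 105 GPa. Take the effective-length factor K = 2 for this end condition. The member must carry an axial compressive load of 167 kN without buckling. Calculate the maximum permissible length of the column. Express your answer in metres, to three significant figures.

Buckling occurs about the weak axis: I_min = h·b³/12 with b = 45.7 mm (the shorter side).
I_min = 99.1×45.7³/12 = 7.882×10^5 mm⁴
I = 7.882×10^-7 m⁴
At the buckling limit P_cr = P = 1.670×10^5 N
From P_cr = π²EI/(K·L)²:  L = (1/K)·√(π²EI/P_cr) = (1/2)·√(π²×1.05×10^11×7.882×10^-7/1.670×10^5)
L = 1.11 m

L_max ≈ 1.11 m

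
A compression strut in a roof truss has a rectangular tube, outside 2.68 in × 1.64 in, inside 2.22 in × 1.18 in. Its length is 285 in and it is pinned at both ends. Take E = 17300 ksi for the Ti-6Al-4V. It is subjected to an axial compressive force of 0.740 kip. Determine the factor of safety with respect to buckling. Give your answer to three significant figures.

n ≈ 1.93

Weak-axis I_min = (h_o·b_o³ − h_i·b_i³)/12 with b_o = 1.64, b_i = 1.180 in (shorter outer/inner sides).
I_min = (2.68×1.64³ − 2.220×1.180³)/12 = 0.6811 in⁴
Effective length L_e = K·L = 1 × 285 = 285.0 in
P_cr = π²EI / L_e² = π² × 17300×10³ × 0.6811 / 285.0² = 1.432×10^3 lb
Factor of safety n = P_cr / P = 1.4319 / 0.740 = 1.93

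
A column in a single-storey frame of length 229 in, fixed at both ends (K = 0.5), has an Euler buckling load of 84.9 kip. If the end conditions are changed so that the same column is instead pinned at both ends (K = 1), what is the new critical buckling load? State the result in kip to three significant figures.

P_cr ≈ 21.2 kip

P_cr ∝ 1/K², so P_cr,new = P_cr,old × (K_old/K_new)² = 84.9 × (0.5/1)²
= 84.9 × 0.2500 = 21.2 kip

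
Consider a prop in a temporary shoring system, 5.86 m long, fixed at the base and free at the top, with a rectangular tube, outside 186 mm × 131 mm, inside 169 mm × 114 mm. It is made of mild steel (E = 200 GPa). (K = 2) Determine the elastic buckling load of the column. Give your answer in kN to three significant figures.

Weak-axis I_min = (h_o·b_o³ − h_i·b_i³)/12 with b_o = 131, b_i = 114.0 mm (shorter outer/inner sides).
I_min = (186×131³ − 169.0×114.0³)/12 = 1.398×10^7 mm⁴
I = 1.398×10^7 mm⁴ = 1.398×10^-5 m⁴
Effective length L_e = K·L = 2 × 5.86 = 11.72 m
P_cr = π²EI / L_e² = π² × 200×10⁹ × 1.398×10^-5 / 11.72² = 2.009×10^5 N

P_cr ≈ 201 kN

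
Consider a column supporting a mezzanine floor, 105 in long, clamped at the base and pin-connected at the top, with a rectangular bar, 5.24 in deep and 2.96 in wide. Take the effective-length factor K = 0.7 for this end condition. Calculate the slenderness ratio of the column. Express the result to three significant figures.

For a rectangle r_min = b/√12 = 2.96/√12 = 0.8545 in
L_e = K·L = 0.7 × 105 = 73.50 in
λ = L_e / r_min = 73.500 / 0.8545 = 86.0

λ ≈ 86.0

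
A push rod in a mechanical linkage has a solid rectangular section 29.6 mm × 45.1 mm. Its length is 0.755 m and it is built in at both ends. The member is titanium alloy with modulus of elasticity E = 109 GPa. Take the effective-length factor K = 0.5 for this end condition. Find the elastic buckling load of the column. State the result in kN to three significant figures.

Buckling occurs about the weak axis: I_min = h·b³/12 with b = 29.6 mm (the shorter side).
I_min = 45.1×29.6³/12 = 9.747×10^4 mm⁴
I = 9.747×10^4 mm⁴ = 9.747×10^-8 m⁴
Effective length L_e = K·L = 0.5 × 0.755 = 0.3775 m
P_cr = π²EI / L_e² = π² × 109×10⁹ × 9.747×10^-8 / 0.3775² = 7.358×10^5 N

P_cr ≈ 736 kN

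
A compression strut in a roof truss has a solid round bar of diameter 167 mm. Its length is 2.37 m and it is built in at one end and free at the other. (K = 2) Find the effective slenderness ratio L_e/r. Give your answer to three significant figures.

I = πd⁴/64 = π×167⁴/64 = 3.818×10^7 mm⁴
A = 2.190×10^4 mm²;  r_min = √(I/A) = √(3.818×10^7/2.190×10^4) = 41.75 mm
L_e = K·L = 2 × 2.37 m = 4.740 m = 4740.0 mm
λ = L_e / r_min = 4740.0 / 41.75 = 114

λ ≈ 114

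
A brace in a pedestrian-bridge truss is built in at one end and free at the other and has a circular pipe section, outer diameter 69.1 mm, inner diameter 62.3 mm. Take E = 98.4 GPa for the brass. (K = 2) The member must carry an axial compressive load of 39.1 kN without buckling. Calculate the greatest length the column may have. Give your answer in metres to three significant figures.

d_o = 69.1 mm, d_i = 62.3 mm
I = π(d_o⁴ − d_i⁴)/64 = π(69.1⁴ − 62.30⁴)/64 = 3.797×10^5 mm⁴
I = 3.797×10^-7 m⁴
At the buckling limit P_cr = P = 3.910×10^4 N
From P_cr = π²EI/(K·L)²:  L = (1/K)·√(π²EI/P_cr) = (1/2)·√(π²×9.84×10^10×3.797×10^-7/3.910×10^4)
L = 1.54 m

L_max ≈ 1.54 m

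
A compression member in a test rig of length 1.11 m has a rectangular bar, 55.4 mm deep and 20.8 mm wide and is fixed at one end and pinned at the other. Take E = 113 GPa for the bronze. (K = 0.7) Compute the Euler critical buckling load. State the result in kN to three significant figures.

P_cr ≈ 76.7 kN

Buckling occurs about the weak axis: I_min = h·b³/12 with b = 20.8 mm (the shorter side).
I_min = 55.4×20.8³/12 = 4.154×10^4 mm⁴
I = 4.154×10^4 mm⁴ = 4.154×10^-8 m⁴
Effective length L_e = K·L = 0.7 × 1.11 = 0.7770 m
P_cr = π²EI / L_e² = π² × 113×10⁹ × 4.154×10^-8 / 0.7770² = 7.675×10^4 N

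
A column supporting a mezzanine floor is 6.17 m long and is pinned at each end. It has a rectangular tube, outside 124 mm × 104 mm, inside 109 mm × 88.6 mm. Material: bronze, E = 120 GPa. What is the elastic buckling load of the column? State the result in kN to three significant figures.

P_cr ≈ 165 kN

Weak-axis I_min = (h_o·b_o³ − h_i·b_i³)/12 with b_o = 104, b_i = 88.60 mm (shorter outer/inner sides).
I_min = (124×104³ − 109.0×88.60³)/12 = 5.306×10^6 mm⁴
I = 5.306×10^6 mm⁴ = 5.306×10^-6 m⁴
Effective length L_e = K·L = 1 × 6.17 = 6.170 m
P_cr = π²EI / L_e² = π² × 120×10⁹ × 5.306×10^-6 / 6.170² = 1.651×10^5 N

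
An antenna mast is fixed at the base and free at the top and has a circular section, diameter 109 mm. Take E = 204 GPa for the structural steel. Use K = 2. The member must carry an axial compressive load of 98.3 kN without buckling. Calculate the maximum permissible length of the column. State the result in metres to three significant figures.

L_max ≈ 5.96 m

I = πd⁴/64 = π×109⁴/64 = 6.929×10^6 mm⁴
I = 6.929×10^-6 m⁴
At the buckling limit P_cr = P = 9.830×10^4 N
From P_cr = π²EI/(K·L)²:  L = (1/K)·√(π²EI/P_cr) = (1/2)·√(π²×2.04×10^11×6.929×10^-6/9.830×10^4)
L = 5.96 m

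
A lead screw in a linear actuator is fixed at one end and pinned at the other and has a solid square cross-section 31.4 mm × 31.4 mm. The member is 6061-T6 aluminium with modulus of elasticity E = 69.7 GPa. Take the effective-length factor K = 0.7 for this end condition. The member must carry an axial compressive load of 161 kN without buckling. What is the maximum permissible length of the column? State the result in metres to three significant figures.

L_max ≈ 0.840 m

I = a⁴/12 = 31.4⁴/12 = 8.101×10^4 mm⁴
I = 8.101×10^-8 m⁴
At the buckling limit P_cr = P = 1.610×10^5 N
From P_cr = π²EI/(K·L)²:  L = (1/K)·√(π²EI/P_cr) = (1/0.7)·√(π²×6.97×10^10×8.101×10^-8/1.610×10^5)
L = 0.840 m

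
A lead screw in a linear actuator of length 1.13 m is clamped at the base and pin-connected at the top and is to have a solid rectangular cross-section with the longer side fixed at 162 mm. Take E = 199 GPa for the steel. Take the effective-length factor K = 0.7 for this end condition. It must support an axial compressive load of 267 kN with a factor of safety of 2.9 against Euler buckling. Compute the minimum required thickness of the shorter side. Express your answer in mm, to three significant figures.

Required P_cr = n·P = 2.9 × 267 = 774.3 kN
L_e = K·L = 0.7 × 1.13 = 0.7910 m
Required I = P_cr·L_e²/(π²E) = 7.743×10^5 × 0.7910² / (π² × 1.99×10^11) = 2.467×10^-7 m⁴
I_req = 2.467×10^5 mm⁴
Rectangle, weak axis: I_min = h·b³/12 with h = 162 mm fixed  ⇒  b = (12I/h)^(1/3) = 26.3 mm

b ≈ 26.3 mm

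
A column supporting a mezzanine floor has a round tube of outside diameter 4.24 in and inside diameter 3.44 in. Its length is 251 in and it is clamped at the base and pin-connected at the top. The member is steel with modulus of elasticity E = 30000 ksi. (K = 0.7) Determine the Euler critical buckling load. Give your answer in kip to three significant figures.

d_o = 4.24 in, d_i = 3.44 in
I = π(d_o⁴ − d_i⁴)/64 = π(4.24⁴ − 3.440⁴)/64 = 8.991 in⁴
Effective length L_e = K·L = 0.7 × 251 = 175.7 in
P_cr = π²EI / L_e² = π² × 30000×10³ × 8.991 / 175.7² = 8.623×10^4 lb

P_cr ≈ 86.2 kip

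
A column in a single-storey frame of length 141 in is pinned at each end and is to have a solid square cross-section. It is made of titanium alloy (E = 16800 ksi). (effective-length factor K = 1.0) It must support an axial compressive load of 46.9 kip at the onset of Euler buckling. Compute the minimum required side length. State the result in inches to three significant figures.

a ≈ 2.87 in

L_e = K·L = 1 × 141 = 141.0 in
Required I = P_cr·L_e²/(π²E) = 4.690×10^4 × 141.0² / (π² × 1.68×10^7) = 5.623 in⁴
Solid square: I = a⁴/12  ⇒  a = (12I)^(1/4) = (12×5.623)^(1/4) = 2.87 in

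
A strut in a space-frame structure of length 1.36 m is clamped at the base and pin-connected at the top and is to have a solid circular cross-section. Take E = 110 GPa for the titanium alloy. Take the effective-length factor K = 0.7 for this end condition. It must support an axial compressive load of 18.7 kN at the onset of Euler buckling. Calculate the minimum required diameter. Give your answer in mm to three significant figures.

L_e = K·L = 0.7 × 1.36 = 0.9520 m
Required I = P_cr·L_e²/(π²E) = 1.870×10^4 × 0.9520² / (π² × 1.10×10^11) = 1.561×10^-8 m⁴
I_req = 1.561×10^4 mm⁴
Solid circle: I = πd⁴/64  ⇒  d = (64I/π)^(1/4) = (64×1.561×10^4/π)^(1/4) = 23.7 mm

d ≈ 23.7 mm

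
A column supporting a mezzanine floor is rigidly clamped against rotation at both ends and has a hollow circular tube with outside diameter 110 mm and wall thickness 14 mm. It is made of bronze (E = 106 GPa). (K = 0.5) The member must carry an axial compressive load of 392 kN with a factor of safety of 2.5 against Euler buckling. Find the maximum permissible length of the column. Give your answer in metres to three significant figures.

Inner diameter d_i = 110 − 2×14 = 82.00 mm
I = π(d_o⁴ − d_i⁴)/64 = π(110⁴ − 82.00⁴)/64 = 4.968×10^6 mm⁴
I = 4.968×10^-6 m⁴
Required critical load P_cr = n·P = 2.5 × 392 = 980.0 kN = 9.800×10^5 N
From P_cr = π²EI/(K·L)²:  L = (1/K)·√(π²EI/P_cr) = (1/0.5)·√(π²×1.06×10^11×4.968×10^-6/9.800×10^5)
L = 4.61 m

L_max ≈ 4.61 m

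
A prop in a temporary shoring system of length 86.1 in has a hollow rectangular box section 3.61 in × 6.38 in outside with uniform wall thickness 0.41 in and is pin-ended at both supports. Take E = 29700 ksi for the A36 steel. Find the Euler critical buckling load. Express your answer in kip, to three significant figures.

P_cr ≈ 591 kip

Inner dimensions: h_i = 6.38 − 2×0.41 = 5.560 in, b_i = 3.61 − 2×0.41 = 2.790 in
Weak-axis I_min = (h_o·b_o³ − h_i·b_i³)/12 with b_o = 3.61, b_i = 2.790 in (shorter outer/inner sides).
I_min = (6.38×3.61³ − 5.560×2.790³)/12 = 14.95 in⁴
Effective length L_e = K·L = 1 × 86.1 = 86.10 in
P_cr = π²EI / L_e² = π² × 29700×10³ × 14.95 / 86.10² = 5.911×10^5 lb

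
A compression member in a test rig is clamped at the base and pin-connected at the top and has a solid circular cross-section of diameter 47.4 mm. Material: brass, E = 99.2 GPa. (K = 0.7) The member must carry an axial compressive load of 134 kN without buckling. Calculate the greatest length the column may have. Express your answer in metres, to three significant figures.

I = πd⁴/64 = π×47.4⁴/64 = 2.478×10^5 mm⁴
I = 2.478×10^-7 m⁴
At the buckling limit P_cr = P = 1.340×10^5 N
From P_cr = π²EI/(K·L)²:  L = (1/K)·√(π²EI/P_cr) = (1/0.7)·√(π²×9.92×10^10×2.478×10^-7/1.340×10^5)
L = 1.92 m

L_max ≈ 1.92 m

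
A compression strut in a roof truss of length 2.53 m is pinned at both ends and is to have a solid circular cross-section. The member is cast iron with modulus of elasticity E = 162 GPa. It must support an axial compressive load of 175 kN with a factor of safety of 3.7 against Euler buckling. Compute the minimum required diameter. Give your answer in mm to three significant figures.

d ≈ 85.2 mm

Required P_cr = n·P = 3.7 × 175 = 647.5 kN
L_e = K·L = 1 × 2.53 = 2.530 m
Required I = P_cr·L_e²/(π²E) = 6.475×10^5 × 2.530² / (π² × 1.62×10^11) = 2.592×10^-6 m⁴
I_req = 2.592×10^6 mm⁴
Solid circle: I = πd⁴/64  ⇒  d = (64I/π)^(1/4) = (64×2.592×10^6/π)^(1/4) = 85.2 mm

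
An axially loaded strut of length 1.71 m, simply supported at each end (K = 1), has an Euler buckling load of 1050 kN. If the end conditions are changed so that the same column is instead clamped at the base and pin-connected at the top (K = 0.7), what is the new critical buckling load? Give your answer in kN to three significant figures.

P_cr ≈ 2140 kN

P_cr ∝ 1/K², so P_cr,new = P_cr,old × (K_old/K_new)² = 1050 × (1/0.7)²
= 1050 × 2.041 = 2140 kN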